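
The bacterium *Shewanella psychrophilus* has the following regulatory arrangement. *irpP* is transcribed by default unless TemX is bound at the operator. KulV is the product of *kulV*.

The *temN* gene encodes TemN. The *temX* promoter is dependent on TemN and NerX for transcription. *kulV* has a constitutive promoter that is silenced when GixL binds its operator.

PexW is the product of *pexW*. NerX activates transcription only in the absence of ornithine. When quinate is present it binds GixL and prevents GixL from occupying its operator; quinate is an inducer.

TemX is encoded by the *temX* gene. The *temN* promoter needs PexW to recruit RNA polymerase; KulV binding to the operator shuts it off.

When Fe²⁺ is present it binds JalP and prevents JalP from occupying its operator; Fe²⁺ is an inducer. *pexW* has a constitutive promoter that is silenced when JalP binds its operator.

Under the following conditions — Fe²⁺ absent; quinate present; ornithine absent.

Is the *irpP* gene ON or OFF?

Fe²⁺ is absent, so JalP is active.
With repressor JalP bound, *pexW* is not transcribed.
So PexW is not produced.
Quinate is present, so GixL is inactive.
With no repressor bound, *kulV* is transcribed.
So KulV is produced and active.
With repressor KulV bound, *temN* is not transcribed.
So TemN is not produced.
Ornithine is absent, so NerX is active.
Required activator TemN is absent, so *temX* is not transcribed.
So TemX is not produced.
With no repressor bound, *irpP* is transcribed.

ON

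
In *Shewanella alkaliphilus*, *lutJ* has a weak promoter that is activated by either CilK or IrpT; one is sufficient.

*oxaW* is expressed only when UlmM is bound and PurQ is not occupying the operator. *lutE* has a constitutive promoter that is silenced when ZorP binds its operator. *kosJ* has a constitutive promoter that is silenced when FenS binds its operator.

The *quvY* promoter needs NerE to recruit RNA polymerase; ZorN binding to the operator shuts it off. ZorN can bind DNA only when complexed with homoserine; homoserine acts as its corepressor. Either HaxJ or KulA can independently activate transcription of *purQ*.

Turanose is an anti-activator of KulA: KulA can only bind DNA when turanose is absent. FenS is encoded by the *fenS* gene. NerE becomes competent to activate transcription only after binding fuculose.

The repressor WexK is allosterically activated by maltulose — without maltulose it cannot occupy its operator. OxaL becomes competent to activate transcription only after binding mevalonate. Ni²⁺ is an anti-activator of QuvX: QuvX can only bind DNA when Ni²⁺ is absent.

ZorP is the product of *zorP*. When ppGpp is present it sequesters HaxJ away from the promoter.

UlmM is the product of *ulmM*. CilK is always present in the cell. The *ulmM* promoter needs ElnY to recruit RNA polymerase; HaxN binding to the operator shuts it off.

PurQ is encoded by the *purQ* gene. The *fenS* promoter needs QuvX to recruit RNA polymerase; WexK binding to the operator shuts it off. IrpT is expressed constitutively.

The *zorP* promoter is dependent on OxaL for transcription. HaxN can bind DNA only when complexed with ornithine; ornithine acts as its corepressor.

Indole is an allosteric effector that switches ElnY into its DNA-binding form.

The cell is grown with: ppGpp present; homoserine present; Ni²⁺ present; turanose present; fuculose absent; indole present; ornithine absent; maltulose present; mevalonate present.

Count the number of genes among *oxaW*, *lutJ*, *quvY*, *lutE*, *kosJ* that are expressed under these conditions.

3

Ornithine is absent, so HaxN is inactive.
Indole is present, so ElnY is active.
No repressor is bound and ElnY is active, so *ulmM* is transcribed.
So UlmM is produced and active.
ppGpp is present, so HaxJ is inactive.
Turanose is present, so KulA is inactive.
No activator is available at the *purQ* promoter, so *purQ* is not transcribed.
So PurQ is not produced.
No repressor is bound and UlmM is active, so *oxaW* is transcribed.
→ *oxaW* is ON.
CilK is produced constitutively and is active.
IrpT is produced constitutively and is active.
Activator CilK is present, so *lutJ* is transcribed.
→ *lutJ* is ON.
Homoserine is present, so ZorN is active.
Fuculose is absent, so NerE is inactive.
With repressor ZorN bound, *quvY* is not transcribed.
→ *quvY* is OFF.
Mevalonate is present, so OxaL is active.
No repressor is bound and OxaL is active, so *zorP* is transcribed.
So ZorP is produced and active.
With repressor ZorP bound, *lutE* is not transcribed.
→ *lutE* is OFF.
Ni²⁺ is present, so QuvX is inactive.
Maltulose is present, so WexK is active.
With repressor WexK bound, *fenS* is not transcribed.
So FenS is not produced.
With no repressor bound, *kosJ* is transcribed.
→ *kosJ* is ON.
3 of the 5 genes are transcribed.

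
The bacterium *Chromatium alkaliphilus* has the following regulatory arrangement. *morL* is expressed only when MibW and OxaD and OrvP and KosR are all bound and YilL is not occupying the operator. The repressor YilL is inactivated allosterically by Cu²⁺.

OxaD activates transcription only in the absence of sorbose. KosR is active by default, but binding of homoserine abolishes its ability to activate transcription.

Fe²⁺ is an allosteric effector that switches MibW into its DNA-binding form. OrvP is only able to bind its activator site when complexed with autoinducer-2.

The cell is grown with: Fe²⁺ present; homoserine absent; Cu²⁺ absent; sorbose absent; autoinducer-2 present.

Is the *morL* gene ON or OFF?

Fe²⁺ is present, so MibW is active.
Sorbose is absent, so OxaD is active.
Autoinducer-2 is present, so OrvP is active.
Cu²⁺ is absent, so YilL is active.
Homoserine is absent, so KosR is active.
With repressor YilL bound, *morL* is not transcribed.

OFF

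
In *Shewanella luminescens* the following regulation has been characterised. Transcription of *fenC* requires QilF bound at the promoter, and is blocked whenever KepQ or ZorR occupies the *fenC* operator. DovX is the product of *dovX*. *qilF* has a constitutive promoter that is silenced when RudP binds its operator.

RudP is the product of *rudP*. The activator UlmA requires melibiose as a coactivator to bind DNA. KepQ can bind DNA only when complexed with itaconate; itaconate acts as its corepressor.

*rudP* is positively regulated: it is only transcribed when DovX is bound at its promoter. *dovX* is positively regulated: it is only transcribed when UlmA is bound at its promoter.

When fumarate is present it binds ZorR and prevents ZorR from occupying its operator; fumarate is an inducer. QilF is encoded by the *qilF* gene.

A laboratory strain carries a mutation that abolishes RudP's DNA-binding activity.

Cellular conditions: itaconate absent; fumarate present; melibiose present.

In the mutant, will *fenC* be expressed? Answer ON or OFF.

Itaconate is absent, so KepQ is inactive.
RudP is non-functional in this strain, so it has no effect.
With no repressor bound, *qilF* is transcribed.
So QilF is produced and active.
Fumarate is present, so ZorR is inactive.
No repressor is bound and QilF is active, so *fenC* is transcribed.

ON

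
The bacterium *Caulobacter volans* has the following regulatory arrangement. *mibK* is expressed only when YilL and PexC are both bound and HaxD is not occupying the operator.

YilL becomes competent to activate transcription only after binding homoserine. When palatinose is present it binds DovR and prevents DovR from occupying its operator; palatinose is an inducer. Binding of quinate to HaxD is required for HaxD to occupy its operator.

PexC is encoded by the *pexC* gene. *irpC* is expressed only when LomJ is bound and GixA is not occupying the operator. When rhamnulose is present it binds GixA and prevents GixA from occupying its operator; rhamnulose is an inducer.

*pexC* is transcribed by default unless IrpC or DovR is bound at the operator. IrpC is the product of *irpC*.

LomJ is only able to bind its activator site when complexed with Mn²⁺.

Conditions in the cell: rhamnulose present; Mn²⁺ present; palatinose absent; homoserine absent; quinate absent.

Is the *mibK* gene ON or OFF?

OFF

Homoserine is absent, so YilL is inactive.
Quinate is absent, so HaxD is inactive.
Rhamnulose is present, so GixA is inactive.
Mn²⁺ is present, so LomJ is active.
No repressor is bound and LomJ is active, so *irpC* is transcribed.
So IrpC is produced and active.
Palatinose is absent, so DovR is active.
With repressor IrpC bound, *pexC* is not transcribed.
So PexC is not produced.
Required activator YilL is absent, so *mibK* is not transcribed.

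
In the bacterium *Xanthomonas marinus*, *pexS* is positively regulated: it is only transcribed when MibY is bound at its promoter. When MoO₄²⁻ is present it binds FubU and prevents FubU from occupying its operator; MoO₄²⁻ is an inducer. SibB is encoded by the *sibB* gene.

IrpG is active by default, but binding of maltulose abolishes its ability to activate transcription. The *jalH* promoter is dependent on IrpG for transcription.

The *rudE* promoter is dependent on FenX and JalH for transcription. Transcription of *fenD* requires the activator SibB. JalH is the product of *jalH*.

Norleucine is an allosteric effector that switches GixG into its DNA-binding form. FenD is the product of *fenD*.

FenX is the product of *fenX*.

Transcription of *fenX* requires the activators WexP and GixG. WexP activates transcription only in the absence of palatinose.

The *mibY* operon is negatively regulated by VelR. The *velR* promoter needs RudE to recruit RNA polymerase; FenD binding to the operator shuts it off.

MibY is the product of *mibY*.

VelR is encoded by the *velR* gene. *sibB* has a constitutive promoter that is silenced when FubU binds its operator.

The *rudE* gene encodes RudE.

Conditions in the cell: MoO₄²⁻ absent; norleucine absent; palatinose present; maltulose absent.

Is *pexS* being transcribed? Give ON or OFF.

ON

Palatinose is present, so WexP is inactive.
Norleucine is absent, so GixG is inactive.
Required activator WexP is absent, so *fenX* is not transcribed.
So FenX is not produced.
Maltulose is absent, so IrpG is active.
No repressor is bound and IrpG is active, so *jalH* is transcribed.
So JalH is produced and active.
Required activator FenX is absent, so *rudE* is not transcribed.
So RudE is not produced.
MoO₄²⁻ is absent, so FubU is active.
With repressor FubU bound, *sibB* is not transcribed.
So SibB is not produced.
Required activator SibB is absent, so *fenD* is not transcribed.
So FenD is not produced.
Required activator RudE is absent, so *velR* is not transcribed.
So VelR is not produced.
With no repressor bound, *mibY* is transcribed.
So MibY is produced and active.
No repressor is bound and MibY is active, so *pexS* is transcribed.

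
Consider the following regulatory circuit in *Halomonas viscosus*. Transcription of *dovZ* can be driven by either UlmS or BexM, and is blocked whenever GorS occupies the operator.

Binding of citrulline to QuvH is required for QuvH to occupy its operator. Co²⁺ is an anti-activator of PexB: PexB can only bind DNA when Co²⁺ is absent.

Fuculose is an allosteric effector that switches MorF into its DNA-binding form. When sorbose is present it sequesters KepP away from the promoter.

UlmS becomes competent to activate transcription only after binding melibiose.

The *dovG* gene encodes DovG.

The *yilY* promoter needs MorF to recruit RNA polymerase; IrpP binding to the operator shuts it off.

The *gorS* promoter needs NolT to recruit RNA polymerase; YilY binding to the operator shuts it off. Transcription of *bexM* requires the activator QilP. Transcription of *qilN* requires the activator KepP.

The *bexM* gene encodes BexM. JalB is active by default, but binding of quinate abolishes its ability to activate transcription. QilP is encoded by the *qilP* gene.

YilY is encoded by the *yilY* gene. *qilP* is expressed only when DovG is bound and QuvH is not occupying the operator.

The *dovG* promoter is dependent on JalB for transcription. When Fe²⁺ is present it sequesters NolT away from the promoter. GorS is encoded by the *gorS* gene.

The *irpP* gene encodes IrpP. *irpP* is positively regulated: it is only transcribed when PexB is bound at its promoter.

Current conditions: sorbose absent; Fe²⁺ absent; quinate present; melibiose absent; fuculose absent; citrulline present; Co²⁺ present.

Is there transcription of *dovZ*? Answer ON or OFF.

Melibiose is absent, so UlmS is inactive.
Fe²⁺ is absent, so NolT is active.
Fuculose is absent, so MorF is inactive.
Co²⁺ is present, so PexB is inactive.
Required activator PexB is absent, so *irpP* is not transcribed.
So IrpP is not produced.
Required activator MorF is absent, so *yilY* is not transcribed.
So YilY is not produced.
No repressor is bound and NolT is active, so *gorS* is transcribed.
So GorS is produced and active.
Quinate is present, so JalB is inactive.
Required activator JalB is absent, so *dovG* is not transcribed.
So DovG is not produced.
Citrulline is present, so QuvH is active.
With repressor QuvH bound, *qilP* is not transcribed.
So QilP is not produced.
Required activator QilP is absent, so *bexM* is not transcribed.
So BexM is not produced.
With repressor GorS bound, *dovZ* is not transcribed.

OFF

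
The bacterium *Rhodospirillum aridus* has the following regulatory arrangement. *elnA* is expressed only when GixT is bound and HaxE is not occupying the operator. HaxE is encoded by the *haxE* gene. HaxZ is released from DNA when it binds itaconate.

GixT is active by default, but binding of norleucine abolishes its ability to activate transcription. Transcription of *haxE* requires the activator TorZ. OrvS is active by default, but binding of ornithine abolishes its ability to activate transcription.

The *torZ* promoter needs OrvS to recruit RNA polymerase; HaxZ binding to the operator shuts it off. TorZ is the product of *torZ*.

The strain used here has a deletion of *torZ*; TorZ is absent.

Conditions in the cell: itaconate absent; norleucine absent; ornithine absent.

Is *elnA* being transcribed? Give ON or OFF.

Norleucine is absent, so GixT is active.
TorZ is non-functional in this strain, so it has no effect.
Required activator TorZ is absent, so *haxE* is not transcribed.
So HaxE is not produced.
No repressor is bound and GixT is active, so *elnA* is transcribed.

ON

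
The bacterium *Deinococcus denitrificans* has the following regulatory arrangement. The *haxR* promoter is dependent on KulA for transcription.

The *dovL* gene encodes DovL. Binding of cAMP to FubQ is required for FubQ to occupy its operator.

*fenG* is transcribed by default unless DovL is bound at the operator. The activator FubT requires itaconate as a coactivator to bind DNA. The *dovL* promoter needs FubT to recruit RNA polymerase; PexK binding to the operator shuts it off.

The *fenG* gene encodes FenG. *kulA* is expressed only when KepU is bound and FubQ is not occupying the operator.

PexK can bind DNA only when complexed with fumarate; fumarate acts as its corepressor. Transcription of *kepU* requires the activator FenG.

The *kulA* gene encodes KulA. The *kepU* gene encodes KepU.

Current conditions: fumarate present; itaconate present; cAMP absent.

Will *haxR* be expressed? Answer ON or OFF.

ON

Itaconate is present, so FubT is active.
Fumarate is present, so PexK is active.
With repressor PexK bound, *dovL* is not transcribed.
So DovL is not produced.
With no repressor bound, *fenG* is transcribed.
So FenG is produced and active.
No repressor is bound and FenG is active, so *kepU* is transcribed.
So KepU is produced and active.
cAMP is absent, so FubQ is inactive.
No repressor is bound and KepU is active, so *kulA* is transcribed.
So KulA is produced and active.
No repressor is bound and KulA is active, so *haxR* is transcribed.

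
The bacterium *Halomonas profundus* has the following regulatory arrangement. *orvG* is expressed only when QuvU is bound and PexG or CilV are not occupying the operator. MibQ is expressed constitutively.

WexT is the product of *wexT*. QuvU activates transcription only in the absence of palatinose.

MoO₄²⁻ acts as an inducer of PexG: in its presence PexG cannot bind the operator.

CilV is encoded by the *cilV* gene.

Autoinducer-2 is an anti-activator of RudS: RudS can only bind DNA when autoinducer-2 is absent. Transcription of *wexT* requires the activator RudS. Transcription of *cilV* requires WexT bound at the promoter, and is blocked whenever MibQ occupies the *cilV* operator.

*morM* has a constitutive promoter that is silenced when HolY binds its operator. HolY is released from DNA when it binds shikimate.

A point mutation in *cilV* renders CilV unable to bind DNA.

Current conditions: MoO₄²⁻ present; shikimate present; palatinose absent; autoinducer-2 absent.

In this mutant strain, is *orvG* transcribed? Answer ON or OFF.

ON

MoO₄²⁻ is present, so PexG is inactive.
Palatinose is absent, so QuvU is active.
CilV is non-functional in this strain, so it has no effect.
No repressor is bound and QuvU is active, so *orvG* is transcribed.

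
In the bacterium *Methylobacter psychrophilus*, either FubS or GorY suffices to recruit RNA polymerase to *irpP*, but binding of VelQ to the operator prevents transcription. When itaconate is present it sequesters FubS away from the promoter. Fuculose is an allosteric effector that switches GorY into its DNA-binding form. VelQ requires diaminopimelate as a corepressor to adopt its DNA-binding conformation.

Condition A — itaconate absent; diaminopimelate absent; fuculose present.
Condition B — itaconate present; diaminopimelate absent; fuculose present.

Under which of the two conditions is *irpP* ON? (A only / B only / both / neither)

both

Condition A:
Itaconate is absent, so FubS is active.
Diaminopimelate is absent, so VelQ is inactive.
Fuculose is present, so GorY is active.
Activator FubS is present, so *irpP* is transcribed.
→ *irpP* is ON in A.
Condition B:
Itaconate is present, so FubS is inactive.
Diaminopimelate is absent, so VelQ is inactive.
Fuculose is present, so GorY is active.
Activator GorY is present, so *irpP* is transcribed.
→ *irpP* is ON in B.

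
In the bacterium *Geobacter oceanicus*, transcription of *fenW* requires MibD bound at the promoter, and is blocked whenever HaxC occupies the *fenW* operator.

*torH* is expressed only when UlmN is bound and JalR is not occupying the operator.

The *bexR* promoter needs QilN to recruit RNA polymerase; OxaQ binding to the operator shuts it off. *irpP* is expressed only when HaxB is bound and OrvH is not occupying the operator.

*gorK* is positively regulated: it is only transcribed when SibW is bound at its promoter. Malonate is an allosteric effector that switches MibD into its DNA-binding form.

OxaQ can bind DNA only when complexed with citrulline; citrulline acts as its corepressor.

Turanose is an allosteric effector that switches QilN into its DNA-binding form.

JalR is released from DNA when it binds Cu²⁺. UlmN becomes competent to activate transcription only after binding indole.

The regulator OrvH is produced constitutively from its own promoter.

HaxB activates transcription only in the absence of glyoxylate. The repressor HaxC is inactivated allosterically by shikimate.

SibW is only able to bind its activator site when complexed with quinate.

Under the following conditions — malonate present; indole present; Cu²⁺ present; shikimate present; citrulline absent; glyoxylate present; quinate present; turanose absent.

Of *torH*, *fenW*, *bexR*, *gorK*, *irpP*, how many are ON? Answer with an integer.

3

Indole is present, so UlmN is active.
Cu²⁺ is present, so JalR is inactive.
No repressor is bound and UlmN is active, so *torH* is transcribed.
→ *torH* is ON.
Malonate is present, so MibD is active.
Shikimate is present, so HaxC is inactive.
No repressor is bound and MibD is active, so *fenW* is transcribed.
→ *fenW* is ON.
Citrulline is absent, so OxaQ is inactive.
Turanose is absent, so QilN is inactive.
Required activator QilN is absent, so *bexR* is not transcribed.
→ *bexR* is OFF.
Quinate is present, so SibW is active.
No repressor is bound and SibW is active, so *gorK* is transcribed.
→ *gorK* is ON.
OrvH is produced constitutively and is active.
Glyoxylate is present, so HaxB is inactive.
With repressor OrvH bound, *irpP* is not transcribed.
→ *irpP* is OFF.
3 of the 5 genes are transcribed.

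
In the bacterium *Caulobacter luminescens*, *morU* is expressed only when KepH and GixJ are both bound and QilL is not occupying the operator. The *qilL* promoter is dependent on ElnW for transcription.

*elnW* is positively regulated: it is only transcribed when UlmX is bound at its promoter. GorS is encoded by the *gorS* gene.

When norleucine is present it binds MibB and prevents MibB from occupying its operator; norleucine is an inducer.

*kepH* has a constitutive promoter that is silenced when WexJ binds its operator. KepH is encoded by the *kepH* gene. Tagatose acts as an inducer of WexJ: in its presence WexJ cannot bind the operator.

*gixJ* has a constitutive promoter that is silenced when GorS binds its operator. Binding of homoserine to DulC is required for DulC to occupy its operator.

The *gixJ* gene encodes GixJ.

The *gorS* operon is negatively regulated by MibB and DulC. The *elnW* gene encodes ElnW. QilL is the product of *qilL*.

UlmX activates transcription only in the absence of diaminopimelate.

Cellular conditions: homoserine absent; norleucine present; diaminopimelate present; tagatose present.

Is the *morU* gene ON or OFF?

Tagatose is present, so WexJ is inactive.
With no repressor bound, *kepH* is transcribed.
So KepH is produced and active.
Diaminopimelate is present, so UlmX is inactive.
Required activator UlmX is absent, so *elnW* is not transcribed.
So ElnW is not produced.
Required activator ElnW is absent, so *qilL* is not transcribed.
So QilL is not produced.
Norleucine is present, so MibB is inactive.
Homoserine is absent, so DulC is inactive.
With no repressor bound, *gorS* is transcribed.
So GorS is produced and active.
With repressor GorS bound, *gixJ* is not transcribed.
So GixJ is not produced.
Required activator GixJ is absent, so *morU* is not transcribed.

OFF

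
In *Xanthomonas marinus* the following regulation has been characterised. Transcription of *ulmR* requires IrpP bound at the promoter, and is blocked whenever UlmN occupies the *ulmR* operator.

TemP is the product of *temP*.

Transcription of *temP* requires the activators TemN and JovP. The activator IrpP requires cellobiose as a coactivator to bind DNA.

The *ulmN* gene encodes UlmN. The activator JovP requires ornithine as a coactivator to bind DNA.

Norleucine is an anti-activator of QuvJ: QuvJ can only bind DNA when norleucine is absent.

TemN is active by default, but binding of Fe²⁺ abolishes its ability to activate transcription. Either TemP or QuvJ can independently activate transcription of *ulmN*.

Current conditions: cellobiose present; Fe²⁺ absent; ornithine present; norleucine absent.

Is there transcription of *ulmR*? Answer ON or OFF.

OFF

Fe²⁺ is absent, so TemN is active.
Ornithine is present, so JovP is active.
No repressor is bound and TemN and JovP are active, so *temP* is transcribed.
So TemP is produced and active.
Norleucine is absent, so QuvJ is active.
Activator TemP is present, so *ulmN* is transcribed.
So UlmN is produced and active.
Cellobiose is present, so IrpP is active.
With repressor UlmN bound, *ulmR* is not transcribed.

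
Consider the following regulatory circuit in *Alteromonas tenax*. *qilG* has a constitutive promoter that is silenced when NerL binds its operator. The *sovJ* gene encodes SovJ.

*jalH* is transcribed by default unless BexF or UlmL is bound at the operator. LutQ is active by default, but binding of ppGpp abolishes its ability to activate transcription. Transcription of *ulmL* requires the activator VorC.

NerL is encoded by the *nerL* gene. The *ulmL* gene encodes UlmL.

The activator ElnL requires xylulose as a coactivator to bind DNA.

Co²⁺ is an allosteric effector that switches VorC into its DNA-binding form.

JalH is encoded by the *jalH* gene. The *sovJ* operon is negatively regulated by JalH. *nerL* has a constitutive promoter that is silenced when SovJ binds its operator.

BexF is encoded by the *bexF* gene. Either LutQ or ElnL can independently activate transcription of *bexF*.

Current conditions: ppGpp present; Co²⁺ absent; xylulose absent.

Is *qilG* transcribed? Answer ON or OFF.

ppGpp is present, so LutQ is inactive.
Xylulose is absent, so ElnL is inactive.
No activator is available at the *bexF* promoter, so *bexF* is not transcribed.
So BexF is not produced.
Co²⁺ is absent, so VorC is inactive.
Required activator VorC is absent, so *ulmL* is not transcribed.
So UlmL is not produced.
With no repressor bound, *jalH* is transcribed.
So JalH is produced and active.
With repressor JalH bound, *sovJ* is not transcribed.
So SovJ is not produced.
With no repressor bound, *nerL* is transcribed.
So NerL is produced and active.
With repressor NerL bound, *qilG* is not transcribed.

OFF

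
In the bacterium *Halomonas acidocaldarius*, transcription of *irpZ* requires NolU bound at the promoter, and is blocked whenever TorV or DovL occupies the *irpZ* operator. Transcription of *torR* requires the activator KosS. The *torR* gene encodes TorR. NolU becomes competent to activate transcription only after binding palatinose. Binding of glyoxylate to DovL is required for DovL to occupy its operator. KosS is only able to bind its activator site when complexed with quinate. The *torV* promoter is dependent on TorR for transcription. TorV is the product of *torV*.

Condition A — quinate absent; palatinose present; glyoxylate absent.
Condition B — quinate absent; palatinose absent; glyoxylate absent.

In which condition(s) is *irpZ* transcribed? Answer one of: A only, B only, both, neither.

Condition A:
Quinate is absent, so KosS is inactive.
Required activator KosS is absent, so *torR* is not transcribed.
So TorR is not produced.
Required activator TorR is absent, so *torV* is not transcribed.
So TorV is not produced.
Palatinose is present, so NolU is active.
Glyoxylate is absent, so DovL is inactive.
No repressor is bound and NolU is active, so *irpZ* is transcribed.
→ *irpZ* is ON in A.
Condition B:
Quinate is absent, so KosS is inactive.
Required activator KosS is absent, so *torR* is not transcribed.
So TorR is not produced.
Required activator TorR is absent, so *torV* is not transcribed.
So TorV is not produced.
Palatinose is absent, so NolU is inactive.
Glyoxylate is absent, so DovL is inactive.
Required activator NolU is absent, so *irpZ* is not transcribed.
→ *irpZ* is OFF in B.

A only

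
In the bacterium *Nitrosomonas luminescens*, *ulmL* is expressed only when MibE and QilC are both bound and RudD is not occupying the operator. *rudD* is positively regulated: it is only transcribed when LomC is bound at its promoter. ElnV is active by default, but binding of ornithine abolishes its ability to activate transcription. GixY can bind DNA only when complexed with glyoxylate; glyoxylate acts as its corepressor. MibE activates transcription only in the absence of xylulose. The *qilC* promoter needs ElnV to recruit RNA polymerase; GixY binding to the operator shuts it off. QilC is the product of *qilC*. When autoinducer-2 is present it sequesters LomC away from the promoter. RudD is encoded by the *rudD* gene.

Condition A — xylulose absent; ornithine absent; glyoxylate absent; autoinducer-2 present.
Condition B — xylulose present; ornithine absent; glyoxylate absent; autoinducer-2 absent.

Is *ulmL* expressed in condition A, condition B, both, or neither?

Condition A:
Xylulose is absent, so MibE is active.
Ornithine is absent, so ElnV is active.
Glyoxylate is absent, so GixY is inactive.
No repressor is bound and ElnV is active, so *qilC* is transcribed.
So QilC is produced and active.
Autoinducer-2 is present, so LomC is inactive.
Required activator LomC is absent, so *rudD* is not transcribed.
So RudD is not produced.
No repressor is bound and MibE and QilC are active, so *ulmL* is transcribed.
→ *ulmL* is ON in A.
Condition B:
Xylulose is present, so MibE is inactive.
Ornithine is absent, so ElnV is active.
Glyoxylate is absent, so GixY is inactive.
No repressor is bound and ElnV is active, so *qilC* is transcribed.
So QilC is produced and active.
Autoinducer-2 is absent, so LomC is active.
No repressor is bound and LomC is active, so *rudD* is transcribed.
So RudD is produced and active.
With repressor RudD bound, *ulmL* is not transcribed.
→ *ulmL* is OFF in B.

A only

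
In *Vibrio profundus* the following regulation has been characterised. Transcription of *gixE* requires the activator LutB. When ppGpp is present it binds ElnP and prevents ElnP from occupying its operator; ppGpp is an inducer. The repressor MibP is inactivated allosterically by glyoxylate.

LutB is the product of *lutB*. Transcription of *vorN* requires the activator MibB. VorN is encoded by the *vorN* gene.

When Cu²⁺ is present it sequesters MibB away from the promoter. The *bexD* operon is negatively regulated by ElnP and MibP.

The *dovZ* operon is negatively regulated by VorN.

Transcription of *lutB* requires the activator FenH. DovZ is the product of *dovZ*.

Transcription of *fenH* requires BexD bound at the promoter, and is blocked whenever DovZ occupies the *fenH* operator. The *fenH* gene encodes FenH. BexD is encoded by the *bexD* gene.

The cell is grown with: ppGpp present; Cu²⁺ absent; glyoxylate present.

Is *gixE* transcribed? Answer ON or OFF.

Cu²⁺ is absent, so MibB is active.
No repressor is bound and MibB is active, so *vorN* is transcribed.
So VorN is produced and active.
With repressor VorN bound, *dovZ* is not transcribed.
So DovZ is not produced.
ppGpp is present, so ElnP is inactive.
Glyoxylate is present, so MibP is inactive.
With no repressor bound, *bexD* is transcribed.
So BexD is produced and active.
No repressor is bound and BexD is active, so *fenH* is transcribed.
So FenH is produced and active.
No repressor is bound and FenH is active, so *lutB* is transcribed.
So LutB is produced and active.
No repressor is bound and LutB is active, so *gixE* is transcribed.

ON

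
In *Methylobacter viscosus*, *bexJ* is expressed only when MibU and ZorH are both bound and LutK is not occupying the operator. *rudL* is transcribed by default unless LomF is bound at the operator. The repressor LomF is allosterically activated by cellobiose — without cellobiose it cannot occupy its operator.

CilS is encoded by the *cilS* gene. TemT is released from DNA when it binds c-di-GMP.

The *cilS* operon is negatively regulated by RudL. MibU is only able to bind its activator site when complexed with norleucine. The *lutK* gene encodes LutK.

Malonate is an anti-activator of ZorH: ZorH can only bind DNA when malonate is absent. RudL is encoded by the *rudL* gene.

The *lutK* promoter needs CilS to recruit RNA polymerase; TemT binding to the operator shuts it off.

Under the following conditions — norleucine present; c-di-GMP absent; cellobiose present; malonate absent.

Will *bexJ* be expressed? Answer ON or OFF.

ON

c-di-GMP is absent, so TemT is active.
Cellobiose is present, so LomF is active.
With repressor LomF bound, *rudL* is not transcribed.
So RudL is not produced.
With no repressor bound, *cilS* is transcribed.
So CilS is produced and active.
With repressor TemT bound, *lutK* is not transcribed.
So LutK is not produced.
Norleucine is present, so MibU is active.
Malonate is absent, so ZorH is active.
No repressor is bound and MibU and ZorH are active, so *bexJ* is transcribed.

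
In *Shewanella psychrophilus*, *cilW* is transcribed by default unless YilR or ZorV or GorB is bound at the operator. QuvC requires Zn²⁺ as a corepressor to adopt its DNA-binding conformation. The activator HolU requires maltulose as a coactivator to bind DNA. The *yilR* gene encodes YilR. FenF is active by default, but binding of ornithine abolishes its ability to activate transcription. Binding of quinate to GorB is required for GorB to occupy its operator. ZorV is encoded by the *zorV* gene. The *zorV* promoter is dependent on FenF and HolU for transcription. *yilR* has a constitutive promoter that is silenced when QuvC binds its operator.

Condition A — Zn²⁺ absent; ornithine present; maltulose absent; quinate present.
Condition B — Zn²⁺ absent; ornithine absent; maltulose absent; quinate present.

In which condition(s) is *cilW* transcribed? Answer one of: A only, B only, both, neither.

Condition A:
Zn²⁺ is absent, so QuvC is inactive.
With no repressor bound, *yilR* is transcribed.
So YilR is produced and active.
Ornithine is present, so FenF is inactive.
Maltulose is absent, so HolU is inactive.
Required activator FenF is absent, so *zorV* is not transcribed.
So ZorV is not produced.
Quinate is present, so GorB is active.
With repressor YilR bound, *cilW* is not transcribed.
→ *cilW* is OFF in A.
Condition B:
Zn²⁺ is absent, so QuvC is inactive.
With no repressor bound, *yilR* is transcribed.
So YilR is produced and active.
Ornithine is absent, so FenF is active.
Maltulose is absent, so HolU is inactive.
Required activator HolU is absent, so *zorV* is not transcribed.
So ZorV is not produced.
Quinate is present, so GorB is active.
With repressor YilR bound, *cilW* is not transcribed.
→ *cilW* is OFF in B.

neither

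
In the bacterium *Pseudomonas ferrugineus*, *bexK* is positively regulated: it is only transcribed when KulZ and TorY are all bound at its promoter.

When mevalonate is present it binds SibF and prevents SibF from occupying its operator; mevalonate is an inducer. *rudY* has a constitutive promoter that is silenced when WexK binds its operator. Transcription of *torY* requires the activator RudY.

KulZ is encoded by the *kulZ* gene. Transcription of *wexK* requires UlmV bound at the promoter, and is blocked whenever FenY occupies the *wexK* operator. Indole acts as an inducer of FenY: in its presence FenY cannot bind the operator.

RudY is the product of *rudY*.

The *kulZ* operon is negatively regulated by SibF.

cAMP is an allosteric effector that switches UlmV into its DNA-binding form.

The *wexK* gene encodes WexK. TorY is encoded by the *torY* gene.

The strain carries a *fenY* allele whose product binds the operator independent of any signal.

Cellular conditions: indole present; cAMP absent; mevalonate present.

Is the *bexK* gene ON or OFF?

ON

Mevalonate is present, so SibF is inactive.
With no repressor bound, *kulZ* is transcribed.
So KulZ is produced and active.
cAMP is absent, so UlmV is inactive.
FenY is constitutively active in this strain.
With repressor FenY bound, *wexK* is not transcribed.
So WexK is not produced.
With no repressor bound, *rudY* is transcribed.
So RudY is produced and active.
No repressor is bound and RudY is active, so *torY* is transcribed.
So TorY is produced and active.
No repressor is bound and KulZ and TorY are active, so *bexK* is transcribed.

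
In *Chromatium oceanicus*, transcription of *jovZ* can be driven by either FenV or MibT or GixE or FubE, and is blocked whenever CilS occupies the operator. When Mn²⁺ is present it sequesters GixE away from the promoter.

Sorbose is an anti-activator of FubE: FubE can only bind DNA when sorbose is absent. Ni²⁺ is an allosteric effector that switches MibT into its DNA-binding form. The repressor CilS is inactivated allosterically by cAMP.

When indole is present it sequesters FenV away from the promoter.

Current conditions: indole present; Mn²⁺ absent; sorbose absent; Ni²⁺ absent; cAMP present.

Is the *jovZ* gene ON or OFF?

cAMP is present, so CilS is inactive.
Indole is present, so FenV is inactive.
Ni²⁺ is absent, so MibT is inactive.
Mn²⁺ is absent, so GixE is active.
Sorbose is absent, so FubE is active.
Activator GixE is present, so *jovZ* is transcribed.

ON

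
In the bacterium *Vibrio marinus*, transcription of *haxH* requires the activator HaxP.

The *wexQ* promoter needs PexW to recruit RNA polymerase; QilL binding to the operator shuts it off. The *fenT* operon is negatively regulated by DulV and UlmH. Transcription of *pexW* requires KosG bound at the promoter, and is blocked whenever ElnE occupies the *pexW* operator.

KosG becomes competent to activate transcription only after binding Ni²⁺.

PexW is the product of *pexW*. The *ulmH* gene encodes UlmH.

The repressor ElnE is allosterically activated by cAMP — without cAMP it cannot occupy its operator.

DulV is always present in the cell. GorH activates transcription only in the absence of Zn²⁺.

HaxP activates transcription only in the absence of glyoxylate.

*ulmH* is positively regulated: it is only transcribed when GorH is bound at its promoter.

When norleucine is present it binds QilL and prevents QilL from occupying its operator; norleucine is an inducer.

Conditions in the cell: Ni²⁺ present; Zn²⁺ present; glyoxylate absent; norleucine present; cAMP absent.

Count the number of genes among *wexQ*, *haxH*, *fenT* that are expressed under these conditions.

Norleucine is present, so QilL is inactive.
cAMP is absent, so ElnE is inactive.
Ni²⁺ is present, so KosG is active.
No repressor is bound and KosG is active, so *pexW* is transcribed.
So PexW is produced and active.
No repressor is bound and PexW is active, so *wexQ* is transcribed.
→ *wexQ* is ON.
Glyoxylate is absent, so HaxP is active.
No repressor is bound and HaxP is active, so *haxH* is transcribed.
→ *haxH* is ON.
DulV is produced constitutively and is active.
Zn²⁺ is present, so GorH is inactive.
Required activator GorH is absent, so *ulmH* is not transcribed.
So UlmH is not produced.
With repressor DulV bound, *fenT* is not transcribed.
→ *fenT* is OFF.
2 of the 3 genes are transcribed.

2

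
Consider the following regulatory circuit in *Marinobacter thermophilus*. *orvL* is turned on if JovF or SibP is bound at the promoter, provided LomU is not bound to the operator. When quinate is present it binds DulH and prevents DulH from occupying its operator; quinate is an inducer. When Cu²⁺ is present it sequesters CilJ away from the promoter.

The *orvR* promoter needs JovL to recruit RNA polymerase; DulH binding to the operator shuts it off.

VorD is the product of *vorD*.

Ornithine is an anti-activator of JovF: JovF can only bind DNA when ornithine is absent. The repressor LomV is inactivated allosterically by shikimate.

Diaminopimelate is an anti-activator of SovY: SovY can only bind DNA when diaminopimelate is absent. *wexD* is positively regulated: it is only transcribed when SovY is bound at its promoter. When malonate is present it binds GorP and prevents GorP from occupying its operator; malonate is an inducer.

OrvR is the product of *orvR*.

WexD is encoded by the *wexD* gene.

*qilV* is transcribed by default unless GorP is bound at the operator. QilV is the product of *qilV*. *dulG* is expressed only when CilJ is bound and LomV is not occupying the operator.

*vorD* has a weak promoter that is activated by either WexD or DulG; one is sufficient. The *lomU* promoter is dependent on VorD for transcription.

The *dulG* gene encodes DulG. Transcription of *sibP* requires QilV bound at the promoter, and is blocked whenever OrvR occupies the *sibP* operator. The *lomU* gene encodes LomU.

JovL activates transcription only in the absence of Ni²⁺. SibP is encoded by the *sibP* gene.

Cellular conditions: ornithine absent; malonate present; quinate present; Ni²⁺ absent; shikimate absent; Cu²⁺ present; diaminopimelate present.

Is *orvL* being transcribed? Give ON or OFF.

Ornithine is absent, so JovF is active.
Diaminopimelate is present, so SovY is inactive.
Required activator SovY is absent, so *wexD* is not transcribed.
So WexD is not produced.
Cu²⁺ is present, so CilJ is inactive.
Shikimate is absent, so LomV is active.
With repressor LomV bound, *dulG* is not transcribed.
So DulG is not produced.
No activator is available at the *vorD* promoter, so *vorD* is not transcribed.
So VorD is not produced.
Required activator VorD is absent, so *lomU* is not transcribed.
So LomU is not produced.
Malonate is present, so GorP is inactive.
With no repressor bound, *qilV* is transcribed.
So QilV is produced and active.
Quinate is present, so DulH is inactive.
Ni²⁺ is absent, so JovL is active.
No repressor is bound and JovL is active, so *orvR* is transcribed.
So OrvR is produced and active.
With repressor OrvR bound, *sibP* is not transcribed.
So SibP is not produced.
Activator JovF is present, so *orvL* is transcribed.

ON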